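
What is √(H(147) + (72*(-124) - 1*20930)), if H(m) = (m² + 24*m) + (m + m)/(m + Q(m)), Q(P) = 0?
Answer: 11*I*√39 ≈ 68.695*I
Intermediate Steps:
H(m) = 2 + m² + 24*m (H(m) = (m² + 24*m) + (m + m)/(m + 0) = (m² + 24*m) + (2*m)/m = (m² + 24*m) + 2 = 2 + m² + 24*m)
√(H(147) + (72*(-124) - 1*20930)) = √((2 + 147² + 24*147) + (72*(-124) - 1*20930)) = √((2 + 21609 + 3528) + (-8928 - 20930)) = √(25139 - 29858) = √(-4719) = 11*I*√39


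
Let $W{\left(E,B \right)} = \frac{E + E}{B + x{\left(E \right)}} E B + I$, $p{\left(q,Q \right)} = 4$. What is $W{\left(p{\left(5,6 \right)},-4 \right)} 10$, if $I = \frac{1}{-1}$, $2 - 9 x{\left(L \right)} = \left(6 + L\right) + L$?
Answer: $230$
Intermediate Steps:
$x{\left(L \right)} = - \frac{4}{9} - \frac{2 L}{9}$ ($x{\left(L \right)} = \frac{2}{9} - \frac{\left(6 + L\right) + L}{9} = \frac{2}{9} - \frac{6 + 2 L}{9} = \frac{2}{9} - \left(\frac{2}{3} + \frac{2 L}{9}\right) = - \frac{4}{9} - \frac{2 L}{9}$)
$I = -1$
$W{\left(E,B \right)} = -1 + \frac{2 B E^{2}}{- \frac{4}{9} + B - \frac{2 E}{9}}$ ($W{\left(E,B \right)} = \frac{E + E}{B - \left(\frac{4}{9} + \frac{2 E}{9}\right)} E B - 1 = \frac{2 E}{- \frac{4}{9} + B - \frac{2 E}{9}} E B - 1 = \frac{2 E^{2}}{- \frac{4}{9} + B - \frac{2 E}{9}} B - 1 = \frac{2 B E^{2}}{- \frac{4}{9} + B - \frac{2 E}{9}} - 1 = -1 + \frac{2 B E^{2}}{- \frac{4}{9} + B - \frac{2 E}{9}}$)
$W{\left(p{\left(5,6 \right)},-4 \right)} 10 = \frac{-4 - 8 + 9 \left(-4\right) - - 72 \cdot 4^{2}}{4 - -36 + 2 \cdot 4} \cdot 10 = \frac{-4 - 8 - 36 - \left(-72\right) 16}{4 + 36 + 8} \cdot 10 = \frac{-4 - 8 - 36 + 1152}{48} \cdot 10 = \frac{1}{48} \cdot 1104 \cdot 10 = 23 \cdot 10 = 230$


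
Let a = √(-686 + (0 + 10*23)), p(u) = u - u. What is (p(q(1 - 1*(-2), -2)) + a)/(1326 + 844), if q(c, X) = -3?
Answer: I*√114/1085 ≈ 0.0098406*I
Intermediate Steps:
p(u) = 0
a = 2*I*√114 (a = √(-686 + (0 + 230)) = √(-686 + 230) = √(-456) = 2*I*√114 ≈ 21.354*I)
(p(q(1 - 1*(-2), -2)) + a)/(1326 + 844) = (0 + 2*I*√114)/(1326 + 844) = (2*I*√114)/2170 = (2*I*√114)*(1/2170) = I*√114/1085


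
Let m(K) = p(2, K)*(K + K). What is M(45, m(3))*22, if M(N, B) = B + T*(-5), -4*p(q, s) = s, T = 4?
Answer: -539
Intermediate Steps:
p(q, s) = -s/4
m(K) = -K²/2 (m(K) = (-K/4)*(K + K) = (-K/4)*(2*K) = -K²/2)
M(N, B) = -20 + B (M(N, B) = B + 4*(-5) = B - 20 = -20 + B)
M(45, m(3))*22 = (-20 - ½*3²)*22 = (-20 - ½*9)*22 = (-20 - 9/2)*22 = -49/2*22 = -539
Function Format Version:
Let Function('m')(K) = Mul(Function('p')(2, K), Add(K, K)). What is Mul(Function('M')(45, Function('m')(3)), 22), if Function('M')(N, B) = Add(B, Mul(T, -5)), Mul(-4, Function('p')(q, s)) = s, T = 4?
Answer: -539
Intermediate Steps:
Function('p')(q, s) = Mul(Rational(-1, 4), s)
Function('m')(K) = Mul(Rational(-1, 2), Pow(K, 2)) (Function('m')(K) = Mul(Mul(Rational(-1, 4), K), Add(K, K)) = Mul(Mul(Rational(-1, 4), K), Mul(2, K)) = Mul(Rational(-1, 2), Pow(K, 2)))
Function('M')(N, B) = Add(-20, B) (Function('M')(N, B) = Add(B, Mul(4, -5)) = Add(B, -20) = Add(-20, B))
Mul(Function('M')(45, Function('m')(3)), 22) = Mul(Add(-20, Mul(Rational(-1, 2), Pow(3, 2))), 22) = Mul(Add(-20, Mul(Rational(-1, 2), 9)), 22) = Mul(Add(-20, Rational(-9, 2)), 22) = Mul(Rational(-49, 2), 22) = -539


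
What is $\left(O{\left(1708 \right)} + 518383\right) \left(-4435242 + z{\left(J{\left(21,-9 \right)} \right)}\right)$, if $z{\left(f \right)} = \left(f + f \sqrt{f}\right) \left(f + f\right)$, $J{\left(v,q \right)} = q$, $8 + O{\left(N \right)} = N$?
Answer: $-2306609711640 + 252760338 i \approx -2.3066 \cdot 10^{12} + 2.5276 \cdot 10^{8} i$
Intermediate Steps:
$O{\left(N \right)} = -8 + N$
$z{\left(f \right)} = 2 f \left(f + f^{\frac{3}{2}}\right)$ ($z{\left(f \right)} = \left(f + f^{\frac{3}{2}}\right) 2 f = 2 f \left(f + f^{\frac{3}{2}}\right)$)
$\left(O{\left(1708 \right)} + 518383\right) \left(-4435242 + z{\left(J{\left(21,-9 \right)} \right)}\right) = \left(\left(-8 + 1708\right) + 518383\right) \left(-4435242 + \left(2 \left(-9\right)^{2} + 2 \left(-9\right)^{\frac{5}{2}}\right)\right) = \left(1700 + 518383\right) \left(-4435242 + \left(2 \cdot 81 + 2 \cdot 243 i\right)\right) = 520083 \left(-4435242 + \left(162 + 486 i\right)\right) = 520083 \left(-4435080 + 486 i\right) = -2306609711640 + 252760338 i$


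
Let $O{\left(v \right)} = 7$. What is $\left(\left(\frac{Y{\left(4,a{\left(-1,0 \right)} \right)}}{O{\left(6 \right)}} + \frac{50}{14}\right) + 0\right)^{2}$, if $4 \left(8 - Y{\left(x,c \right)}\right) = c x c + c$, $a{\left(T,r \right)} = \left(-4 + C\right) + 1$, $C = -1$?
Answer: $\frac{324}{49} \approx 6.6122$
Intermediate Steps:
$a{\left(T,r \right)} = -4$ ($a{\left(T,r \right)} = \left(-4 - 1\right) + 1 = -5 + 1 = -4$)
$Y{\left(x,c \right)} = 8 - \frac{c}{4} - \frac{x c^{2}}{4}$ ($Y{\left(x,c \right)} = 8 - \frac{c x c + c}{4} = 8 - \frac{x c^{2} + c}{4} = 8 - \frac{c + x c^{2}}{4} = 8 - \left(\frac{c}{4} + \frac{x c^{2}}{4}\right) = 8 - \frac{c}{4} - \frac{x c^{2}}{4}$)
$\left(\left(\frac{Y{\left(4,a{\left(-1,0 \right)} \right)}}{O{\left(6 \right)}} + \frac{50}{14}\right) + 0\right)^{2} = \left(\left(\frac{8 - -1 - 1 \left(-4\right)^{2}}{7} + \frac{50}{14}\right) + 0\right)^{2} = \left(\left(\left(8 + 1 - 1 \cdot 16\right) \frac{1}{7} + 50 \cdot \frac{1}{14}\right) + 0\right)^{2} = \left(\left(\left(8 + 1 - 16\right) \frac{1}{7} + \frac{25}{7}\right) + 0\right)^{2} = \left(\left(\left(-7\right) \frac{1}{7} + \frac{25}{7}\right) + 0\right)^{2} = \left(\left(-1 + \frac{25}{7}\right) + 0\right)^{2} = \left(\frac{18}{7} + 0\right)^{2} = \left(\frac{18}{7}\right)^{2} = \frac{324}{49}$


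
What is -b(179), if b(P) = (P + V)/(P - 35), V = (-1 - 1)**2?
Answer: -61/48 ≈ -1.2708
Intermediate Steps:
V = 4 (V = (-2)**2 = 4)
b(P) = (4 + P)/(-35 + P) (b(P) = (P + 4)/(P - 35) = (4 + P)/(-35 + P))
-b(179) = -(4 + 179)/(-35 + 179) = -183/144 = -1*61/48 = -61/48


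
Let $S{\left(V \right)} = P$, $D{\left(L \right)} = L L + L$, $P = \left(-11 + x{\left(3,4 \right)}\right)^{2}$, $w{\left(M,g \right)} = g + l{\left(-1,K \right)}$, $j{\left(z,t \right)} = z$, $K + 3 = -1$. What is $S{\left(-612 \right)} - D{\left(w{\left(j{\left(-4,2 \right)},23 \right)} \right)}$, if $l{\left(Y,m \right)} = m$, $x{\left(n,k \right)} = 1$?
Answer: $-280$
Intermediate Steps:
$K = -4$ ($K = -3 - 1 = -4$)
$w{\left(M,g \right)} = -4 + g$ ($w{\left(M,g \right)} = g - 4 = -4 + g$)
$P = 100$ ($P = \left(-11 + 1\right)^{2} = \left(-10\right)^{2} = 100$)
$D{\left(L \right)} = L + L^{2}$ ($D{\left(L \right)} = L^{2} + L = L + L^{2}$)
$S{\left(V \right)} = 100$
$S{\left(-612 \right)} - D{\left(w{\left(j{\left(-4,2 \right)},23 \right)} \right)} = 100 - \left(-4 + 23\right) \left(1 + \left(-4 + 23\right)\right) = 100 - 19 \left(1 + 19\right) = 100 - 19 \cdot 20 = 100 - 380 = -280$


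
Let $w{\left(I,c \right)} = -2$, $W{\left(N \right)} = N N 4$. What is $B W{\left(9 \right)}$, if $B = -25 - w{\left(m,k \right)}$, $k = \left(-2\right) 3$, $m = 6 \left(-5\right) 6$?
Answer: $-7452$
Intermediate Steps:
$m = -180$ ($m = \left(-30\right) 6 = -180$)
$k = -6$
$W{\left(N \right)} = 4 N^{2}$ ($W{\left(N \right)} = N^{2} \cdot 4 = 4 N^{2}$)
$B = -23$ ($B = -25 - -2 = -25 + 2 = -23$)
$B W{\left(9 \right)} = - 23 \cdot 4 \cdot 9^{2} = - 23 \cdot 4 \cdot 81 = \left(-23\right) 324 = -7452$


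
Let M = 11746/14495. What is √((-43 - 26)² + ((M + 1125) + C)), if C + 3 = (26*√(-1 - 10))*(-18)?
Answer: √(1236218120345 - 98329151700*I*√11)/14495 ≈ 77.359 - 10.032*I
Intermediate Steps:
M = 11746/14495 (M = 11746*(1/14495) = 11746/14495 ≈ 0.81035)
C = -3 - 468*I*√11 (C = -3 + (26*√(-1 - 10))*(-18) = -3 + (26*√(-11))*(-18) = -3 + (26*(I*√11))*(-18) = -3 + (26*I*√11)*(-18) = -3 - 468*I*√11 ≈ -3.0 - 1552.2*I)
√((-43 - 26)² + ((M + 1125) + C)) = √((-43 - 26)² + ((11746/14495 + 1125) + (-3 - 468*I*√11))) = √((-69)² + (16318621/14495 + (-3 - 468*I*√11))) = √(4761 + (16275136/14495 - 468*I*√11)) = √(85285831/14495 - 468*I*√11)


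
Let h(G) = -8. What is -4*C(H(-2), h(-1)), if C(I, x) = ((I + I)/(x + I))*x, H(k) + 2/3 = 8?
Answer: -704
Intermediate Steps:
H(k) = 22/3 (H(k) = -⅔ + 8 = 22/3)
C(I, x) = 2*I*x/(I + x) (C(I, x) = ((2*I)/(I + x))*x = (2*I/(I + x))*x = 2*I*x/(I + x))
-4*C(H(-2), h(-1)) = -8*22*(-8)/(3*(22/3 - 8)) = -8*22*(-8)/(3*(-⅔)) = -8*22*(-8)*(-3)/(3*2) = -4*176 = -704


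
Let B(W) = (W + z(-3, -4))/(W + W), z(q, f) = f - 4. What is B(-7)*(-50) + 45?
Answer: -60/7 ≈ -8.5714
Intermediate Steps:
z(q, f) = -4 + f
B(W) = (-8 + W)/(2*W) (B(W) = (W + (-4 - 4))/(W + W) = (W - 8)/((2*W)) = (-8 + W)*(1/(2*W)) = (-8 + W)/(2*W))
B(-7)*(-50) + 45 = ((½)*(-8 - 7)/(-7))*(-50) + 45 = ((½)*(-⅐)*(-15))*(-50) + 45 = (15/14)*(-50) + 45 = -375/7 + 45 = -60/7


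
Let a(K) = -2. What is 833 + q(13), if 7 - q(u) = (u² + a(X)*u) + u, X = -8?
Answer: 684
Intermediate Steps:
q(u) = 7 + u - u² (q(u) = 7 - ((u² - 2*u) + u) = 7 - (u² - u) = 7 + (u - u²) = 7 + u - u²)
833 + q(13) = 833 + (7 + 13 - 1*13²) = 833 + (7 + 13 - 1*169) = 833 + (7 + 13 - 169) = 833 - 149 = 684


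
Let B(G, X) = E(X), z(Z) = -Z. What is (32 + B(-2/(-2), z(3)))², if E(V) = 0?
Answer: 1024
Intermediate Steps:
B(G, X) = 0
(32 + B(-2/(-2), z(3)))² = (32 + 0)² = 32² = 1024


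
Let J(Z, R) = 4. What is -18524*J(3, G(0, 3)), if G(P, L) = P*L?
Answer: -74096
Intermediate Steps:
G(P, L) = L*P
-18524*J(3, G(0, 3)) = -18524*4 = -74096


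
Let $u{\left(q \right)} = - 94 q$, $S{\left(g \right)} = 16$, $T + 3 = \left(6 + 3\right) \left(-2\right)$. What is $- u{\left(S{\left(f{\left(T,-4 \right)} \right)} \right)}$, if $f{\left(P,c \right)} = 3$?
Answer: $1504$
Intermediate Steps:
$T = -21$ ($T = -3 + \left(6 + 3\right) \left(-2\right) = -3 + 9 \left(-2\right) = -3 - 18 = -21$)
$- u{\left(S{\left(f{\left(T,-4 \right)} \right)} \right)} = - \left(-94\right) 16 = \left(-1\right) \left(-1504\right) = 1504$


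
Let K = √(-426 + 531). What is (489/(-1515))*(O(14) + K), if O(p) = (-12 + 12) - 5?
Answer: 163/101 - 163*√105/505 ≈ -1.6936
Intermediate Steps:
O(p) = -5 (O(p) = 0 - 5 = -5)
K = √105 ≈ 10.247
(489/(-1515))*(O(14) + K) = (489/(-1515))*(-5 + √105) = (489*(-1/1515))*(-5 + √105) = -163*(-5 + √105)/505 = 163/101 - 163*√105/505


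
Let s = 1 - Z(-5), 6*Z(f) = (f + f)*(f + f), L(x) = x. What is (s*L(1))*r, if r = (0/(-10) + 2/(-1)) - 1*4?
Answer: 94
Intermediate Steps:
Z(f) = 2*f²/3 (Z(f) = ((f + f)*(f + f))/6 = ((2*f)*(2*f))/6 = (4*f²)/6 = 2*f²/3)
s = -47/3 (s = 1 - 2*(-5)²/3 = 1 - 2*25/3 = 1 - 1*50/3 = 1 - 50/3 = -47/3 ≈ -15.667)
r = -6 (r = (0*(-⅒) + 2*(-1)) - 4 = (0 - 2) - 4 = -2 - 4 = -6)
(s*L(1))*r = -47/3*1*(-6) = -47/3*(-6) = 94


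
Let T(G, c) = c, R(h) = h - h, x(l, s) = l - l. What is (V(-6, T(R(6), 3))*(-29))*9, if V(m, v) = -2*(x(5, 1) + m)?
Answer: -3132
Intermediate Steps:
x(l, s) = 0
R(h) = 0
V(m, v) = -2*m (V(m, v) = -2*(0 + m) = -2*m)
(V(-6, T(R(6), 3))*(-29))*9 = (-2*(-6)*(-29))*9 = (12*(-29))*9 = -348*9 = -3132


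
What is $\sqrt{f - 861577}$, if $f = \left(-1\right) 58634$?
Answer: $i \sqrt{920211} \approx 959.28 i$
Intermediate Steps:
$f = -58634$
$\sqrt{f - 861577} = \sqrt{-58634 - 861577} = \sqrt{-920211} = i \sqrt{920211}$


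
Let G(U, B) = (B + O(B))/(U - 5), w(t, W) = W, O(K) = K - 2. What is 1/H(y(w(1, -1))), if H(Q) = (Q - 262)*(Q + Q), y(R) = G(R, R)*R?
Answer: 9/3152 ≈ 0.0028553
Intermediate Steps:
O(K) = -2 + K
G(U, B) = (-2 + 2*B)/(-5 + U) (G(U, B) = (B + (-2 + B))/(U - 5) = (-2 + 2*B)/(-5 + U))
y(R) = 2*R*(-1 + R)/(-5 + R) (y(R) = (2*(-1 + R)/(-5 + R))*R = 2*R*(-1 + R)/(-5 + R))
H(Q) = 2*Q*(-262 + Q) (H(Q) = (-262 + Q)*(2*Q) = 2*Q*(-262 + Q))
1/H(y(w(1, -1))) = 1/(2*(2*(-1)*(-1 - 1)/(-5 - 1))*(-262 + 2*(-1)*(-1 - 1)/(-5 - 1))) = 1/(2*(2*(-1)*(-2)/(-6))*(-262 + 2*(-1)*(-2)/(-6))) = 1/(2*(2*(-1)*(-1/6)*(-2))*(-262 + 2*(-1)*(-1/6)*(-2))) = 1/(2*(-2/3)*(-262 - 2/3)) = 1/(2*(-2/3)*(-788/3)) = 1/(3152/9) = 9/3152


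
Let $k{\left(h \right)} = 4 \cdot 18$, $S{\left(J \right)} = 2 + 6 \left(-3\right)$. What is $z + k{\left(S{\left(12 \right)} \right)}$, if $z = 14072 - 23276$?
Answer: $-9132$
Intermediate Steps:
$S{\left(J \right)} = -16$ ($S{\left(J \right)} = 2 - 18 = -16$)
$k{\left(h \right)} = 72$
$z = -9204$
$z + k{\left(S{\left(12 \right)} \right)} = -9204 + 72 = -9132$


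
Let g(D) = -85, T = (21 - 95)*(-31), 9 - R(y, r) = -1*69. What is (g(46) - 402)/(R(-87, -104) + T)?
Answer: -487/2372 ≈ -0.20531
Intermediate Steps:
R(y, r) = 78 (R(y, r) = 9 - (-1)*69 = 9 - 1*(-69) = 9 + 69 = 78)
T = 2294 (T = -74*(-31) = 2294)
(g(46) - 402)/(R(-87, -104) + T) = (-85 - 402)/(78 + 2294) = -487/2372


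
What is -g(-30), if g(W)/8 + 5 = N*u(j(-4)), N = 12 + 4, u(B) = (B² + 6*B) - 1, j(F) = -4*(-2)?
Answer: -14168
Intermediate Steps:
j(F) = 8
u(B) = -1 + B² + 6*B
N = 16
g(W) = 14168 (g(W) = -40 + 8*(16*(-1 + 8² + 6*8)) = -40 + 8*(16*(-1 + 64 + 48)) = -40 + 8*(16*111) = -40 + 8*1776 = -40 + 14208 = 14168)
-g(-30) = -1*14168 = -14168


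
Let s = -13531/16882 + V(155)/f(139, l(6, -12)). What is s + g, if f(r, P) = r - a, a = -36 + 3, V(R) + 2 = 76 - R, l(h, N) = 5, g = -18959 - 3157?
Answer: -32111006219/1451852 ≈ -22117.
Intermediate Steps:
g = -22116
V(R) = 74 - R (V(R) = -2 + (76 - R) = 74 - R)
a = -33
f(r, P) = 33 + r (f(r, P) = r - 1*(-33) = r + 33 = 33 + r)
s = -1847387/1451852 (s = -13531/16882 + (74 - 1*155)/(33 + 139) = -13531*1/16882 + (74 - 155)/172 = -13531/16882 - 81*1/172 = -13531/16882 - 81/172 = -1847387/1451852 ≈ -1.2724)
s + g = -1847387/1451852 - 22116 = -32111006219/1451852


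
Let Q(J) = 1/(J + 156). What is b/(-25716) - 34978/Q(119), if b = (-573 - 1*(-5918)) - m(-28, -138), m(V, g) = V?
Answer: -82453641191/8572 ≈ -9.6189e+6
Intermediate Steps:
Q(J) = 1/(156 + J)
b = 5373 (b = (-573 - 1*(-5918)) - 1*(-28) = (-573 + 5918) + 28 = 5345 + 28 = 5373)
b/(-25716) - 34978/Q(119) = 5373/(-25716) - 34978/(1/(156 + 119)) = 5373*(-1/25716) - 34978/(1/275) = -1791/8572 - 34978/1/275 = -1791/8572 - 34978*275 = -1791/8572 - 9618950 = -82453641191/8572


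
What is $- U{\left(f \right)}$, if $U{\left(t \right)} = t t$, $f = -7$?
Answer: $-49$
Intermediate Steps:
$U{\left(t \right)} = t^{2}$
$- U{\left(f \right)} = - \left(-7\right)^{2} = \left(-1\right) 49 = -49$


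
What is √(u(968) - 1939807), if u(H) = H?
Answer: I*√1938839 ≈ 1392.4*I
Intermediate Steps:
√(u(968) - 1939807) = √(968 - 1939807) = √(-1938839) = I*√1938839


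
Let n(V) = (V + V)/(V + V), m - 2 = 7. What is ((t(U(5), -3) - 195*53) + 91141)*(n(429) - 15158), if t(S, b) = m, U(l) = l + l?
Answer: -1224912955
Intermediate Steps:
m = 9 (m = 2 + 7 = 9)
U(l) = 2*l
t(S, b) = 9
n(V) = 1 (n(V) = (2*V)/((2*V)) = (2*V)*(1/(2*V)) = 1)
((t(U(5), -3) - 195*53) + 91141)*(n(429) - 15158) = ((9 - 195*53) + 91141)*(1 - 15158) = ((9 - 10335) + 91141)*(-15157) = (-10326 + 91141)*(-15157) = 80815*(-15157) = -1224912955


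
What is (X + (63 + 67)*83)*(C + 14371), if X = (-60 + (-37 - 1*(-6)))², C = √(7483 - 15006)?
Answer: 274069341 + 19071*I*√7523 ≈ 2.7407e+8 + 1.6541e+6*I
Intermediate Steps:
C = I*√7523 (C = √(-7523) = I*√7523 ≈ 86.735*I)
X = 8281 (X = (-60 + (-37 + 6))² = (-60 - 31)² = (-91)² = 8281)
(X + (63 + 67)*83)*(C + 14371) = (8281 + (63 + 67)*83)*(I*√7523 + 14371) = (8281 + 130*83)*(14371 + I*√7523) = (8281 + 10790)*(14371 + I*√7523) = 19071*(14371 + I*√7523) = 274069341 + 19071*I*√7523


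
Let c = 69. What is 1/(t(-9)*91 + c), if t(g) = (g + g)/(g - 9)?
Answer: 1/160 ≈ 0.0062500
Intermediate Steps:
t(g) = 2*g/(-9 + g) (t(g) = (2*g)/(-9 + g) = 2*g/(-9 + g))
1/(t(-9)*91 + c) = 1/((2*(-9)/(-9 - 9))*91 + 69) = 1/((2*(-9)/(-18))*91 + 69) = 1/((2*(-9)*(-1/18))*91 + 69) = 1/(1*91 + 69) = 1/(91 + 69) = 1/160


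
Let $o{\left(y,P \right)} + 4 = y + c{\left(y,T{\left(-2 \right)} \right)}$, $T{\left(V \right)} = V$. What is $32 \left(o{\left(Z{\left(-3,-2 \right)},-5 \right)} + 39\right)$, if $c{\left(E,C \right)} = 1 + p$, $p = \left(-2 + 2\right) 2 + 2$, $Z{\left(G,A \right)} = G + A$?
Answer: $1056$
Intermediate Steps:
$Z{\left(G,A \right)} = A + G$
$p = 2$ ($p = 0 \cdot 2 + 2 = 0 + 2 = 2$)
$c{\left(E,C \right)} = 3$ ($c{\left(E,C \right)} = 1 + 2 = 3$)
$o{\left(y,P \right)} = -1 + y$ ($o{\left(y,P \right)} = -4 + \left(y + 3\right) = -4 + \left(3 + y\right) = -1 + y$)
$32 \left(o{\left(Z{\left(-3,-2 \right)},-5 \right)} + 39\right) = 32 \left(\left(-1 - 5\right) + 39\right) = 32 \left(-6 + 39\right) = 32 \cdot 33 = 1056$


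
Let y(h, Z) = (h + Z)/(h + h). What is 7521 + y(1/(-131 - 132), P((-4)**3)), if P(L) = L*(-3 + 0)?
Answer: -35453/2 ≈ -17727.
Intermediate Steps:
P(L) = -3*L (P(L) = L*(-3) = -3*L)
y(h, Z) = (Z + h)/(2*h) (y(h, Z) = (Z + h)/((2*h)) = (Z + h)*(1/(2*h)) = (Z + h)/(2*h))
7521 + y(1/(-131 - 132), P((-4)**3)) = 7521 + (-3*(-4)**3 + 1/(-131 - 132))/(2*(1/(-131 - 132))) = 7521 + (-3*(-64) + 1/(-263))/(2*(1/(-263))) = 7521 + (192 - 1/263)/(2*(-1/263)) = 7521 + (1/2)*(-263)*(50495/263) = 7521 - 50495/2 = -35453/2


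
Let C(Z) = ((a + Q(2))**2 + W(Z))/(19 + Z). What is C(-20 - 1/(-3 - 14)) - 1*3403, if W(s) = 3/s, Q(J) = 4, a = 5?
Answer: -394246/113 ≈ -3488.9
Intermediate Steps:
C(Z) = (81 + 3/Z)/(19 + Z) (C(Z) = ((5 + 4)**2 + 3/Z)/(19 + Z) = (9**2 + 3/Z)/(19 + Z) = (81 + 3/Z)/(19 + Z))
C(-20 - 1/(-3 - 14)) - 1*3403 = 3*(1 + 27*(-20 - 1/(-3 - 14)))/((-20 - 1/(-3 - 14))*(19 + (-20 - 1/(-3 - 14)))) - 1*3403 = 3*(1 + 27*(-20 - 1/(-17)))/((-20 - 1/(-17))*(19 + (-20 - 1/(-17)))) - 3403 = 3*(1 + 27*(-20 - 1*(-1/17)))/((-20 - 1*(-1/17))*(19 + (-20 - 1*(-1/17)))) - 3403 = 3*(1 + 27*(-20 + 1/17))/((-20 + 1/17)*(19 + (-20 + 1/17))) - 3403 = 3*(1 + 27*(-339/17))/((-339/17)*(19 - 339/17)) - 3403 = 3*(-17/339)*(1 - 9153/17)/(-16/17) - 3403 = 3*(-17/339)*(-17/16)*(-9136/17) - 3403 = -9707/113 - 3403 = -394246/113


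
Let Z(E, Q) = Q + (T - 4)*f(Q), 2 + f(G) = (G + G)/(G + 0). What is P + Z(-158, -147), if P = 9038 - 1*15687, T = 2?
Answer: -6796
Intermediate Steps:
f(G) = 0 (f(G) = -2 + (G + G)/(G + 0) = -2 + (2*G)/G = -2 + 2 = 0)
P = -6649 (P = 9038 - 15687 = -6649)
Z(E, Q) = Q (Z(E, Q) = Q + (2 - 4)*0 = Q - 2*0 = Q + 0 = Q)
P + Z(-158, -147) = -6649 - 147 = -6796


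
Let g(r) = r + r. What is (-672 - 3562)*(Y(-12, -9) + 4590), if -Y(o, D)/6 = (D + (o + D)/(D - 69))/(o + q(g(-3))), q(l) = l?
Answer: -757447781/39 ≈ -1.9422e+7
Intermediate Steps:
g(r) = 2*r
Y(o, D) = -6*(D + (D + o)/(-69 + D))/(-6 + o) (Y(o, D) = -6*(D + (o + D)/(D - 69))/(o + 2*(-3)) = -6*(D + (D + o)/(-69 + D))/(o - 6) = -6*(D + (D + o)/(-69 + D))/(-6 + o))
(-672 - 3562)*(Y(-12, -9) + 4590) = (-672 - 3562)*(6*(-1*(-12) - 1*(-9)² + 68*(-9))/(414 - 69*(-12) - 6*(-9) - 9*(-12)) + 4590) = -4234*(6*(12 - 1*81 - 612)/(414 + 828 + 54 + 108) + 4590) = -4234*(6*(12 - 81 - 612)/1404 + 4590) = -4234*(6*(1/1404)*(-681) + 4590) = -4234*(-227/78 + 4590) = -4234*357793/78 = -757447781/39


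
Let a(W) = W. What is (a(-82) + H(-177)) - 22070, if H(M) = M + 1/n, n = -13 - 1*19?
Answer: -714529/32 ≈ -22329.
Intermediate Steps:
n = -32 (n = -13 - 19 = -32)
H(M) = -1/32 + M (H(M) = M + 1/(-32) = M - 1/32 = -1/32 + M)
(a(-82) + H(-177)) - 22070 = (-82 + (-1/32 - 177)) - 22070 = (-82 - 5665/32) - 22070 = -8289/32 - 22070 = -714529/32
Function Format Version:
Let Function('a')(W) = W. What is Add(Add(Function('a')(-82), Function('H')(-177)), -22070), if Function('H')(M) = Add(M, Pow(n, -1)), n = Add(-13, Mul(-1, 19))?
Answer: Rational(-714529, 32) ≈ -22329.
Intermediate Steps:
n = -32 (n = Add(-13, -19) = -32)
Function('H')(M) = Add(Rational(-1, 32), M) (Function('H')(M) = Add(M, Pow(-32, -1)) = Add(M, Rational(-1, 32)) = Add(Rational(-1, 32), M))
Add(Add(Function('a')(-82), Function('H')(-177)), -22070) = Add(Add(-82, Add(Rational(-1, 32), -177)), -22070) = Add(Add(-82, Rational(-5665, 32)), -22070) = Add(Rational(-8289, 32), -22070) = Rational(-714529, 32)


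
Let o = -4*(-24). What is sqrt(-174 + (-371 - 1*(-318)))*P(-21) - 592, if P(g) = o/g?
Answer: -592 - 32*I*sqrt(227)/7 ≈ -592.0 - 68.875*I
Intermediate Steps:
o = 96
P(g) = 96/g
sqrt(-174 + (-371 - 1*(-318)))*P(-21) - 592 = sqrt(-174 + (-371 - 1*(-318)))*(96/(-21)) - 592 = sqrt(-174 + (-371 + 318))*(96*(-1/21)) - 592 = sqrt(-174 - 53)*(-32/7) - 592 = sqrt(-227)*(-32/7) - 592 = (I*sqrt(227))*(-32/7) - 592 = -32*I*sqrt(227)/7 - 592 = -592 - 32*I*sqrt(227)/7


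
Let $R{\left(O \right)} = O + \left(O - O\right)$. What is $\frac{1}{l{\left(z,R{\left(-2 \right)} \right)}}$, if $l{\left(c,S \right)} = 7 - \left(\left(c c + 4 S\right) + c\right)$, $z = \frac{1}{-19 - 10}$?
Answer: $\frac{841}{12643} \approx 0.066519$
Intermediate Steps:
$R{\left(O \right)} = O$ ($R{\left(O \right)} = O + 0 = O$)
$z = - \frac{1}{29}$ ($z = \frac{1}{-29} = - \frac{1}{29} \approx -0.034483$)
$l{\left(c,S \right)} = 7 - c - c^{2} - 4 S$ ($l{\left(c,S \right)} = 7 - \left(\left(c^{2} + 4 S\right) + c\right) = 7 - \left(c + c^{2} + 4 S\right) = 7 - c - c^{2} - 4 S$)
$\frac{1}{l{\left(z,R{\left(-2 \right)} \right)}} = \frac{1}{7 - - \frac{1}{29} - \left(- \frac{1}{29}\right)^{2} - -8} = \frac{1}{7 + \frac{1}{29} - \frac{1}{841} + 8} = \frac{1}{\frac{12643}{841}} = \frac{841}{12643}$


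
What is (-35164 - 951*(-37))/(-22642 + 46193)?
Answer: 23/23551 ≈ 0.00097660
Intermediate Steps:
(-35164 - 951*(-37))/(-22642 + 46193) = (-35164 + 35187)/23551 = 23*(1/23551) = 23/23551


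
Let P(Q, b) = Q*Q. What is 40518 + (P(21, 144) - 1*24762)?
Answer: 16197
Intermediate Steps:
P(Q, b) = Q**2
40518 + (P(21, 144) - 1*24762) = 40518 + (21**2 - 1*24762) = 40518 + (441 - 24762) = 40518 - 24321 = 16197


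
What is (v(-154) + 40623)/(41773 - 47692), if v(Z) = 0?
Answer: -13541/1973 ≈ -6.8632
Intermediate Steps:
(v(-154) + 40623)/(41773 - 47692) = (0 + 40623)/(41773 - 47692) = 40623/(-5919) = 40623*(-1/5919) = -13541/1973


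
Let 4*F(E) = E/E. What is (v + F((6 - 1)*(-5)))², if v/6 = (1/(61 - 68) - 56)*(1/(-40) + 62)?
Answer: 2135552590609/4900 ≈ 4.3583e+8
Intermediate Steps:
v = -2922741/140 (v = 6*((1/(61 - 68) - 56)*(1/(-40) + 62)) = 6*((1/(-7) - 56)*(-1/40 + 62)) = 6*((-⅐ - 56)*(2479/40)) = 6*(-393/7*2479/40) = 6*(-974247/280) = -2922741/140 ≈ -20877.)
F(E) = ¼ (F(E) = (E/E)/4 = (¼)*1 = ¼)
(v + F((6 - 1)*(-5)))² = (-2922741/140 + ¼)² = (-1461353/70)² = 2135552590609/4900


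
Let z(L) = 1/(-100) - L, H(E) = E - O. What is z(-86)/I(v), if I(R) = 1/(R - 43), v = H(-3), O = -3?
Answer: -369757/100 ≈ -3697.6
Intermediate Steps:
H(E) = 3 + E (H(E) = E - 1*(-3) = E + 3 = 3 + E)
z(L) = -1/100 - L
v = 0 (v = 3 - 3 = 0)
I(R) = 1/(-43 + R)
z(-86)/I(v) = (-1/100 - 1*(-86))/(1/(-43 + 0)) = (-1/100 + 86)/(1/(-43)) = 8599/(100*(-1/43)) = (8599/100)*(-43) = -369757/100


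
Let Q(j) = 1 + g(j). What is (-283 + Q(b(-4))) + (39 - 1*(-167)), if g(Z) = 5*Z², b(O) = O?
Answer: 4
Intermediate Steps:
Q(j) = 1 + 5*j²
(-283 + Q(b(-4))) + (39 - 1*(-167)) = (-283 + (1 + 5*(-4)²)) + (39 - 1*(-167)) = (-283 + (1 + 5*16)) + (39 + 167) = (-283 + (1 + 80)) + 206 = (-283 + 81) + 206 = -202 + 206 = 4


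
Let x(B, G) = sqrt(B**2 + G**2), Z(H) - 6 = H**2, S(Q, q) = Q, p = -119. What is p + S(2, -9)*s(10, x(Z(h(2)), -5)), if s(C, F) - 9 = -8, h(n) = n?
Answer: -117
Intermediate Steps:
Z(H) = 6 + H**2
s(C, F) = 1 (s(C, F) = 9 - 8 = 1)
p + S(2, -9)*s(10, x(Z(h(2)), -5)) = -119 + 2*1 = -119 + 2 = -117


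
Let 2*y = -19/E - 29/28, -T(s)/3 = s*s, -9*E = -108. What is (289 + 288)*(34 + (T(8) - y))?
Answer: -3797237/42 ≈ -90410.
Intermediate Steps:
E = 12 (E = -⅑*(-108) = 12)
T(s) = -3*s² (T(s) = -3*s*s = -3*s²)
y = -55/42 (y = (-19/12 - 29/28)/2 = (½)*(-55/21) = -55/42 ≈ -1.3095)
(289 + 288)*(34 + (T(8) - y)) = (289 + 288)*(34 + (-3*8² - 1*(-55/42))) = 577*(34 + (-3*64 + 55/42)) = 577*(34 + (-192 + 55/42)) = 577*(34 - 8009/42) = 577*(-6581/42) = -3797237/42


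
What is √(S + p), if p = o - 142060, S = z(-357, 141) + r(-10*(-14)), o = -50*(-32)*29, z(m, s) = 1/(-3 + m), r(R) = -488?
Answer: I*√346132810/60 ≈ 310.08*I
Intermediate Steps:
o = 46400 (o = 1600*29 = 46400)
S = -175681/360 (S = 1/(-3 - 357) - 488 = 1/(-360) - 488 = -1/360 - 488 = -175681/360 ≈ -488.00)
p = -95660 (p = 46400 - 142060 = -95660)
√(S + p) = √(-175681/360 - 95660) = √(-34613281/360) = I*√346132810/60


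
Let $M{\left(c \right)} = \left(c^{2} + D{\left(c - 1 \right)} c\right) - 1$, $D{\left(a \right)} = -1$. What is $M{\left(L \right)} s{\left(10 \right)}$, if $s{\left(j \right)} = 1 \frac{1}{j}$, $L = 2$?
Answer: $\frac{1}{10} \approx 0.1$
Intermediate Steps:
$M{\left(c \right)} = -1 + c^{2} - c$ ($M{\left(c \right)} = \left(c^{2} - c\right) - 1 = -1 + c^{2} - c$)
$s{\left(j \right)} = \frac{1}{j}$
$M{\left(L \right)} s{\left(10 \right)} = \frac{-1 + 2^{2} - 2}{10} = \left(-1 + 4 - 2\right) \frac{1}{10} = 1 \cdot \frac{1}{10} = \frac{1}{10}$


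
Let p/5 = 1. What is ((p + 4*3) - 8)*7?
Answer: 63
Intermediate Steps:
p = 5 (p = 5*1 = 5)
((p + 4*3) - 8)*7 = ((5 + 4*3) - 8)*7 = ((5 + 12) - 8)*7 = (17 - 8)*7 = 9*7 = 63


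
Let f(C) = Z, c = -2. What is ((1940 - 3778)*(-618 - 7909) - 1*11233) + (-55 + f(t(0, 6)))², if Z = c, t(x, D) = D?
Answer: 15664642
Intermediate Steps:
Z = -2
f(C) = -2
((1940 - 3778)*(-618 - 7909) - 1*11233) + (-55 + f(t(0, 6)))² = ((1940 - 3778)*(-618 - 7909) - 1*11233) + (-55 - 2)² = (-1838*(-8527) - 11233) + (-57)² = (15672626 - 11233) + 3249 = 15661393 + 3249 = 15664642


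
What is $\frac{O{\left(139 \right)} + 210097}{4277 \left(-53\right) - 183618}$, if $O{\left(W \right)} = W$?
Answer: $- \frac{210236}{410299} \approx -0.5124$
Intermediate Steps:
$\frac{O{\left(139 \right)} + 210097}{4277 \left(-53\right) - 183618} = \frac{139 + 210097}{4277 \left(-53\right) - 183618} = \frac{210236}{-226681 - 183618} = \frac{210236}{-410299} = 210236 \left(- \frac{1}{410299}\right) = - \frac{210236}{410299}$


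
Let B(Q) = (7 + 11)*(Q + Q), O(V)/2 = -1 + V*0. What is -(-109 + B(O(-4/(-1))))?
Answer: 181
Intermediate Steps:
O(V) = -2 (O(V) = 2*(-1 + V*0) = 2*(-1 + 0) = 2*(-1) = -2)
B(Q) = 36*Q (B(Q) = 18*(2*Q) = 36*Q)
-(-109 + B(O(-4/(-1)))) = -(-109 + 36*(-2)) = -(-109 - 72) = -1*(-181) = 181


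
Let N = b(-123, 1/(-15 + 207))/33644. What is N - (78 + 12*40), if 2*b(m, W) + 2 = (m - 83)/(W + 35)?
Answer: -126175725289/226121324 ≈ -558.00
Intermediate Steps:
b(m, W) = -1 + (-83 + m)/(2*(35 + W)) (b(m, W) = -1 + ((m - 83)/(W + 35))/2 = -1 + ((-83 + m)/(35 + W))/2 = -1 + (-83 + m)/(2*(35 + W)))
N = -26497/226121324 (N = ((-153 - 123 - 2/(-15 + 207))/(2*(35 + 1/(-15 + 207))))/33644 = ((-153 - 123 - 2/192)/(2*(35 + 1/192)))*(1/33644) = ((-153 - 123 - 2*1/192)/(2*(35 + 1/192)))*(1/33644) = ((-153 - 123 - 1/96)/(2*(6721/192)))*(1/33644) = ((½)*(192/6721)*(-26497/96))*(1/33644) = -26497/6721*1/33644 = -26497/226121324 ≈ -0.00011718)
N - (78 + 12*40) = -26497/226121324 - (78 + 12*40) = -26497/226121324 - (78 + 480) = -26497/226121324 - 1*558 = -26497/226121324 - 558 = -126175725289/226121324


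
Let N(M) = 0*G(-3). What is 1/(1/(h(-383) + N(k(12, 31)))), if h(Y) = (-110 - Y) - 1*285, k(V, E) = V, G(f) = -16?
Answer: -12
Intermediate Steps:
N(M) = 0 (N(M) = 0*(-16) = 0)
h(Y) = -395 - Y (h(Y) = (-110 - Y) - 285 = -395 - Y)
1/(1/(h(-383) + N(k(12, 31)))) = 1/(1/((-395 - 1*(-383)) + 0)) = 1/(1/((-395 + 383) + 0)) = 1/(1/(-12 + 0)) = 1/(1/(-12)) = 1/(-1/12) = -12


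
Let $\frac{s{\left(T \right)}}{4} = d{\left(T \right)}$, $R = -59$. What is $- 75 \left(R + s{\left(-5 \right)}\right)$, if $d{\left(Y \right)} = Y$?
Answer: $5925$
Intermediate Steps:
$s{\left(T \right)} = 4 T$
$- 75 \left(R + s{\left(-5 \right)}\right) = - 75 \left(-59 + 4 \left(-5\right)\right) = - 75 \left(-59 - 20\right) = \left(-75\right) \left(-79\right) = 5925$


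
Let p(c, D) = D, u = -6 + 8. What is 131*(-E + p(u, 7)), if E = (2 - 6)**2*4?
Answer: -7467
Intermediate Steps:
u = 2
E = 64 (E = (-4)**2*4 = 16*4 = 64)
131*(-E + p(u, 7)) = 131*(-1*64 + 7) = 131*(-64 + 7) = 131*(-57) = -7467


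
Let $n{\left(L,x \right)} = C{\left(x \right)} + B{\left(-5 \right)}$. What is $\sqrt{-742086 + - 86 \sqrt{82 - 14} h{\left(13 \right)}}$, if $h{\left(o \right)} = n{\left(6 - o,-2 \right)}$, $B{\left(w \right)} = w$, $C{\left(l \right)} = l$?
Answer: $\sqrt{-742086 + 1204 \sqrt{17}} \approx 858.56 i$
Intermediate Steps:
$n{\left(L,x \right)} = -5 + x$ ($n{\left(L,x \right)} = x - 5 = -5 + x$)
$h{\left(o \right)} = -7$ ($h{\left(o \right)} = -5 - 2 = -7$)
$\sqrt{-742086 + - 86 \sqrt{82 - 14} h{\left(13 \right)}} = \sqrt{-742086 + - 86 \sqrt{82 - 14} \left(-7\right)} = \sqrt{-742086 + - 86 \sqrt{68} \left(-7\right)} = \sqrt{-742086 + - 86 \cdot 2 \sqrt{17} \left(-7\right)} = \sqrt{-742086 + - 172 \sqrt{17} \left(-7\right)} = \sqrt{-742086 + 1204 \sqrt{17}}$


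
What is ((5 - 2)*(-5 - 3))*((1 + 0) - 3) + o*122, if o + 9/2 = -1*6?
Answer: -1233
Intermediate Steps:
o = -21/2 (o = -9/2 - 1*6 = -9/2 - 6 = -21/2 ≈ -10.500)
((5 - 2)*(-5 - 3))*((1 + 0) - 3) + o*122 = ((5 - 2)*(-5 - 3))*((1 + 0) - 3) - 21/2*122 = (3*(-8))*(1 - 3) - 1281 = -24*(-2) - 1281 = 48 - 1281 = -1233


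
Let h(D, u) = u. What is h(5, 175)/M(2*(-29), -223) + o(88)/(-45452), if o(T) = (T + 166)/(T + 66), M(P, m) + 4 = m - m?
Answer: -38279138/874951 ≈ -43.750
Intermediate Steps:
M(P, m) = -4 (M(P, m) = -4 + (m - m) = -4 + 0 = -4)
o(T) = (166 + T)/(66 + T)
h(5, 175)/M(2*(-29), -223) + o(88)/(-45452) = 175/(-4) + ((166 + 88)/(66 + 88))/(-45452) = 175*(-1/4) + (254/154)*(-1/45452) = -175/4 + ((1/154)*254)*(-1/45452) = -175/4 + (127/77)*(-1/45452) = -175/4 - 127/3499804 = -38279138/874951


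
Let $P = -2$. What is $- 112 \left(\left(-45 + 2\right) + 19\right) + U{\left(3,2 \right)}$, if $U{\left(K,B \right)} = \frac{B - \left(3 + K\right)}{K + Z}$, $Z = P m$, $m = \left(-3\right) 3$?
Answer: $\frac{56444}{21} \approx 2687.8$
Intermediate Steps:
$m = -9$
$Z = 18$ ($Z = \left(-2\right) \left(-9\right) = 18$)
$U{\left(K,B \right)} = \frac{-3 + B - K}{18 + K}$ ($U{\left(K,B \right)} = \frac{B - \left(3 + K\right)}{K + 18} = \frac{-3 + B - K}{18 + K}$)
$- 112 \left(\left(-45 + 2\right) + 19\right) + U{\left(3,2 \right)} = - 112 \left(\left(-45 + 2\right) + 19\right) + \frac{-3 + 2 - 3}{18 + 3} = - 112 \left(-43 + 19\right) + \frac{-3 + 2 - 3}{21} = \left(-112\right) \left(-24\right) + \frac{1}{21} \left(-4\right) = 2688 - \frac{4}{21} = \frac{56444}{21}$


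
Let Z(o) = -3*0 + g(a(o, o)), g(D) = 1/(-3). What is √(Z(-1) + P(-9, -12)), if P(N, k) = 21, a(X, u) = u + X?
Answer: √186/3 ≈ 4.5461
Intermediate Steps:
a(X, u) = X + u
g(D) = -⅓
Z(o) = -⅓ (Z(o) = -3*0 - ⅓ = 0 - ⅓ = -⅓)
√(Z(-1) + P(-9, -12)) = √(-⅓ + 21) = √(62/3) = √186/3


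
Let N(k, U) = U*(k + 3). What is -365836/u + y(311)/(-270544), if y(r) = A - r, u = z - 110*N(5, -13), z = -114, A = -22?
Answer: -1337445449/41407856 ≈ -32.299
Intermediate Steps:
N(k, U) = U*(3 + k)
u = 11326 (u = -114 - (-1430)*(3 + 5) = -114 - (-1430)*8 = -114 - 110*(-104) = -114 + 11440 = 11326)
y(r) = -22 - r
-365836/u + y(311)/(-270544) = -365836/11326 + (-22 - 1*311)/(-270544) = -365836*1/11326 + (-22 - 311)*(-1/270544) = -182918/5663 - 333*(-1/270544) = -182918/5663 + 9/7312 = -1337445449/41407856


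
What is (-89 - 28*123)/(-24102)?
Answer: 3533/24102 ≈ 0.14659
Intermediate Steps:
(-89 - 28*123)/(-24102) = (-89 - 3444)*(-1/24102) = -3533*(-1/24102) = 3533/24102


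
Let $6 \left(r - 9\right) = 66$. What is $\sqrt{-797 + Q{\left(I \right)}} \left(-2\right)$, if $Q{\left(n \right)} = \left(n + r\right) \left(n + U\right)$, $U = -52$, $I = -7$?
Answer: $- 4 i \sqrt{391} \approx - 79.095 i$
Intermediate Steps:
$r = 20$ ($r = 9 + \frac{1}{6} \cdot 66 = 9 + 11 = 20$)
$Q{\left(n \right)} = \left(-52 + n\right) \left(20 + n\right)$ ($Q{\left(n \right)} = \left(n + 20\right) \left(n - 52\right) = \left(20 + n\right) \left(-52 + n\right) = \left(-52 + n\right) \left(20 + n\right)$)
$\sqrt{-797 + Q{\left(I \right)}} \left(-2\right) = \sqrt{-797 - \left(816 - 49\right)} \left(-2\right) = \sqrt{-797 + \left(-1040 + 49 + 224\right)} \left(-2\right) = \sqrt{-797 - 767} \left(-2\right) = \sqrt{-1564} \left(-2\right) = 2 i \sqrt{391} \left(-2\right) = - 4 i \sqrt{391}$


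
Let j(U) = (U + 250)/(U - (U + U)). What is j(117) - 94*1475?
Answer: -16222417/117 ≈ -1.3865e+5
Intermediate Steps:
j(U) = -(250 + U)/U (j(U) = (250 + U)/(U - 2*U) = (250 + U)/((-U)) = (250 + U)*(-1/U) = -(250 + U)/U)
j(117) - 94*1475 = (-250 - 1*117)/117 - 94*1475 = (-250 - 117)/117 - 138650 = (1/117)*(-367) - 138650 = -367/117 - 138650 = -16222417/117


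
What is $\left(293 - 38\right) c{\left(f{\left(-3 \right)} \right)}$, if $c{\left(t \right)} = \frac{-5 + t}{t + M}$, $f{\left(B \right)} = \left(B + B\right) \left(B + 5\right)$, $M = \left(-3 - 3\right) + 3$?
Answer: $289$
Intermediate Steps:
$M = -3$ ($M = -6 + 3 = -3$)
$f{\left(B \right)} = 2 B \left(5 + B\right)$
$c{\left(t \right)} = \frac{-5 + t}{-3 + t}$ ($c{\left(t \right)} = \frac{-5 + t}{t - 3} = \frac{-5 + t}{-3 + t}$)
$\left(293 - 38\right) c{\left(f{\left(-3 \right)} \right)} = \left(293 - 38\right) \frac{-5 + 2 \left(-3\right) \left(5 - 3\right)}{-3 + 2 \left(-3\right) \left(5 - 3\right)} = 255 \frac{-5 + 2 \left(-3\right) 2}{-3 + 2 \left(-3\right) 2} = 255 \frac{-5 - 12}{-3 - 12} = 255 \frac{1}{-15} \left(-17\right) = 255 \left(\left(- \frac{1}{15}\right) \left(-17\right)\right) = 255 \cdot \frac{17}{15} = 289$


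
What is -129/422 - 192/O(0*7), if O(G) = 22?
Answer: -41931/4642 ≈ -9.0330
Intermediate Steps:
-129/422 - 192/O(0*7) = -129/422 - 192/22 = -129*1/422 - 192*1/22 = -129/422 - 96/11 = -41931/4642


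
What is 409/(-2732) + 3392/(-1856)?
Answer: -156657/79228 ≈ -1.9773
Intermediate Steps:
409/(-2732) + 3392/(-1856) = 409*(-1/2732) + 3392*(-1/1856) = -409/2732 - 53/29 = -156657/79228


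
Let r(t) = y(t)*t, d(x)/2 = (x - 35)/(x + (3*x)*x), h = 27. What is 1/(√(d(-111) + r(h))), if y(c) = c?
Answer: √15469096863/3358102 ≈ 0.037037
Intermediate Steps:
d(x) = 2*(-35 + x)/(x + 3*x²) (d(x) = 2*((x - 35)/(x + (3*x)*x)) = 2*((-35 + x)/(x + 3*x²)) = 2*(-35 + x)/(x + 3*x²))
r(t) = t² (r(t) = t*t = t²)
1/(√(d(-111) + r(h))) = 1/(√(2*(-35 - 111)/(-111*(1 + 3*(-111))) + 27²)) = 1/(√(2*(-1/111)*(-146)/(1 - 333) + 729)) = 1/(√(2*(-1/111)*(-146)/(-332) + 729)) = 1/(√(2*(-1/111)*(-1/332)*(-146) + 729)) = 1/(√(-73/9213 + 729)) = 1/(√(6716204/9213)) = 1/(2*√15469096863/9213) = √15469096863/3358102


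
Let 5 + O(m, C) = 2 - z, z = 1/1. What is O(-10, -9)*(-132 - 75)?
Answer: 828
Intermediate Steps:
z = 1
O(m, C) = -4 (O(m, C) = -5 + (2 - 1*1) = -5 + (2 - 1) = -5 + 1 = -4)
O(-10, -9)*(-132 - 75) = -4*(-132 - 75) = -4*(-207) = 828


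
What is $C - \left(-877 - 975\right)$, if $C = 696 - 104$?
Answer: $2444$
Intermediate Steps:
$C = 592$
$C - \left(-877 - 975\right) = 592 - \left(-877 - 975\right) = 592 - -1852 = 592 + 1852 = 2444$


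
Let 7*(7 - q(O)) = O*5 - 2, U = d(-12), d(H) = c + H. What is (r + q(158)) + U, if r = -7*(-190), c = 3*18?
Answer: 8865/7 ≈ 1266.4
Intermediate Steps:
c = 54
r = 1330
d(H) = 54 + H
U = 42 (U = 54 - 12 = 42)
q(O) = 51/7 - 5*O/7 (q(O) = 7 - (O*5 - 2)/7 = 7 - (5*O - 2)/7 = 7 - (-2 + 5*O)/7 = 7 + (2/7 - 5*O/7) = 51/7 - 5*O/7)
(r + q(158)) + U = (1330 + (51/7 - 5/7*158)) + 42 = (1330 + (51/7 - 790/7)) + 42 = (1330 - 739/7) + 42 = 8571/7 + 42 = 8865/7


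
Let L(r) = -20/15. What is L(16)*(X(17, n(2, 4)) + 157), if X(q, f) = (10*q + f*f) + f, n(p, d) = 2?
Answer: -444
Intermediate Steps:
L(r) = -4/3 (L(r) = -20*1/15 = -4/3)
X(q, f) = f + f**2 + 10*q (X(q, f) = (10*q + f**2) + f = (f**2 + 10*q) + f = f + f**2 + 10*q)
L(16)*(X(17, n(2, 4)) + 157) = -4*((2 + 2**2 + 10*17) + 157)/3 = -4*((2 + 4 + 170) + 157)/3 = -4*(176 + 157)/3 = -4/3*333 = -444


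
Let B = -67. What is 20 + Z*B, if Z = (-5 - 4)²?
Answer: -5407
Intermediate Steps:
Z = 81 (Z = (-9)² = 81)
20 + Z*B = 20 + 81*(-67) = 20 - 5427 = -5407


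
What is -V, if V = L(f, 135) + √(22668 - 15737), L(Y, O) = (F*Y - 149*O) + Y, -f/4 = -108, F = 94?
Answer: -20925 - √6931 ≈ -21008.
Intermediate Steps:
f = 432 (f = -4*(-108) = 432)
L(Y, O) = -149*O + 95*Y (L(Y, O) = (94*Y - 149*O) + Y = (-149*O + 94*Y) + Y = -149*O + 95*Y)
V = 20925 + √6931 (V = (-149*135 + 95*432) + √(22668 - 15737) = (-20115 + 41040) + √6931 = 20925 + √6931 ≈ 21008.)
-V = -(20925 + √6931) = -20925 - √6931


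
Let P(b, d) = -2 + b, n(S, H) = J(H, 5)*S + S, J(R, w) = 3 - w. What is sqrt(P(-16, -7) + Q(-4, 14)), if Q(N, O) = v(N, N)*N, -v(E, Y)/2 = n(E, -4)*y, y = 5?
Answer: sqrt(142) ≈ 11.916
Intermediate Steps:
n(S, H) = -S (n(S, H) = (3 - 1*5)*S + S = (3 - 5)*S + S = -2*S + S = -S)
v(E, Y) = 10*E (v(E, Y) = -2*(-E)*5 = -(-10)*E = 10*E)
Q(N, O) = 10*N**2 (Q(N, O) = (10*N)*N = 10*N**2)
sqrt(P(-16, -7) + Q(-4, 14)) = sqrt((-2 - 16) + 10*(-4)**2) = sqrt(-18 + 10*16) = sqrt(-18 + 160) = sqrt(142)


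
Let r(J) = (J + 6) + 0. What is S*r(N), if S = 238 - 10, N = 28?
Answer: 7752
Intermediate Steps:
S = 228
r(J) = 6 + J (r(J) = (6 + J) + 0 = 6 + J)
S*r(N) = 228*(6 + 28) = 228*34 = 7752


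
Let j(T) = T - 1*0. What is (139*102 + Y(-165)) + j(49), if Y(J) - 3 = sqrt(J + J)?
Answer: 14230 + I*sqrt(330) ≈ 14230.0 + 18.166*I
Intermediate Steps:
j(T) = T (j(T) = T + 0 = T)
Y(J) = 3 + sqrt(2)*sqrt(J) (Y(J) = 3 + sqrt(J + J) = 3 + sqrt(2*J) = 3 + sqrt(2)*sqrt(J))
(139*102 + Y(-165)) + j(49) = (139*102 + (3 + sqrt(2)*sqrt(-165))) + 49 = (14178 + (3 + sqrt(2)*(I*sqrt(165)))) + 49 = (14178 + (3 + I*sqrt(330))) + 49 = (14181 + I*sqrt(330)) + 49 = 14230 + I*sqrt(330)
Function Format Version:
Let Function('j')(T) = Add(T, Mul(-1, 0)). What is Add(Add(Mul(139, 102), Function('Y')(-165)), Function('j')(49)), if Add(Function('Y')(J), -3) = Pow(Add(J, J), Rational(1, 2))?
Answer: Add(14230, Mul(I, Pow(330, Rational(1, 2)))) ≈ Add(14230., Mul(18.166, I))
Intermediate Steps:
Function('j')(T) = T (Function('j')(T) = Add(T, 0) = T)
Function('Y')(J) = Add(3, Mul(Pow(2, Rational(1, 2)), Pow(J, Rational(1, 2)))) (Function('Y')(J) = Add(3, Pow(Add(J, J), Rational(1, 2))) = Add(3, Pow(Mul(2, J), Rational(1, 2))) = Add(3, Mul(Pow(2, Rational(1, 2)), Pow(J, Rational(1, 2)))))
Add(Add(Mul(139, 102), Function('Y')(-165)), Function('j')(49)) = Add(Add(Mul(139, 102), Add(3, Mul(Pow(2, Rational(1, 2)), Pow(-165, Rational(1, 2))))), 49) = Add(Add(14178, Add(3, Mul(Pow(2, Rational(1, 2)), Mul(I, Pow(165, Rational(1, 2)))))), 49) = Add(Add(14178, Add(3, Mul(I, Pow(330, Rational(1, 2))))), 49) = Add(Add(14181, Mul(I, Pow(330, Rational(1, 2)))), 49) = Add(14230, Mul(I, Pow(330, Rational(1, 2))))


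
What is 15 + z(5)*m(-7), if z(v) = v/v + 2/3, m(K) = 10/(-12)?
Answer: 245/18 ≈ 13.611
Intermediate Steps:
m(K) = -5/6 (m(K) = 10*(-1/12) = -5/6)
z(v) = 5/3 (z(v) = 1 + 2*(1/3) = 1 + 2/3 = 5/3)
15 + z(5)*m(-7) = 15 + (5/3)*(-5/6) = 15 - 25/18 = 245/18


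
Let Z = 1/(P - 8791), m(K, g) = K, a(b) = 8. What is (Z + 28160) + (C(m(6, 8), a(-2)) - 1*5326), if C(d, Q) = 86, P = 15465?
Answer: 152968081/6674 ≈ 22920.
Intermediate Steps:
Z = 1/6674 (Z = 1/(15465 - 8791) = 1/6674 ≈ 0.00014984)
(Z + 28160) + (C(m(6, 8), a(-2)) - 1*5326) = (1/6674 + 28160) + (86 - 1*5326) = 187939841/6674 + (86 - 5326) = 187939841/6674 - 5240 = 152968081/6674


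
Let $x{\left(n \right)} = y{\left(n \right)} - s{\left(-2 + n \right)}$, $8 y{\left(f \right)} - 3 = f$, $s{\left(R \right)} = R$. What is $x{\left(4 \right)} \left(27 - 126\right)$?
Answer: $\frac{891}{8} \approx 111.38$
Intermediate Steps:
$y{\left(f \right)} = \frac{3}{8} + \frac{f}{8}$
$x{\left(n \right)} = \frac{19}{8} - \frac{7 n}{8}$ ($x{\left(n \right)} = \left(\frac{3}{8} + \frac{n}{8}\right) - \left(-2 + n\right) = \frac{19}{8} - \frac{7 n}{8}$)
$x{\left(4 \right)} \left(27 - 126\right) = \left(\frac{19}{8} - \frac{7}{2}\right) \left(27 - 126\right) = \left(\frac{19}{8} - \frac{7}{2}\right) \left(-99\right) = \left(- \frac{9}{8}\right) \left(-99\right) = \frac{891}{8}$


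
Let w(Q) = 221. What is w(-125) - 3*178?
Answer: -313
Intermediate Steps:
w(-125) - 3*178 = 221 - 3*178 = 221 - 1*534 = 221 - 534 = -313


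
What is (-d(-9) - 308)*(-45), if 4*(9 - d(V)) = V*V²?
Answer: 89865/4 ≈ 22466.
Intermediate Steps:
d(V) = 9 - V³/4 (d(V) = 9 - V*V²/4 = 9 - V³/4)
(-d(-9) - 308)*(-45) = (-(9 - ¼*(-9)³) - 308)*(-45) = (-(9 - ¼*(-729)) - 308)*(-45) = (-(9 + 729/4) - 308)*(-45) = (-1*765/4 - 308)*(-45) = (-765/4 - 308)*(-45) = -1997/4*(-45) = 89865/4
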